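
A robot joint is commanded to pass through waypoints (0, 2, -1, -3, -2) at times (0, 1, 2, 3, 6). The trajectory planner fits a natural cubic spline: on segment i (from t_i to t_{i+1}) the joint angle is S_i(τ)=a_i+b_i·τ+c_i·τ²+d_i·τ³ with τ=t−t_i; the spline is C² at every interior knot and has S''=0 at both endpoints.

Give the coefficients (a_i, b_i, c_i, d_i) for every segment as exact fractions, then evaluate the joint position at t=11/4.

Δ: Δ0=2, Δ1=-3, Δ2=-2, Δ3=1/3
row 1: diag=4, rhs=-30; c'=1/4, d'=-15/2
row 2: denom=4−1·1/4=15/4; d'=(6−1·-15/2)/(15/4)=18/5
row 3: denom=8−1·4/15=116/15; d'=(14−1·18/5)/(116/15)=39/29
back: M3=39/29
back: M2=18/5−4/15·39/29=94/29
back: M1=-15/2−1/4·94/29=-241/29
M: M0=0, M1=-241/29, M2=94/29, M3=39/29, M4=0
seg 0: a=0, c=M0/2=0, d=(M1−M0)/(6·1)=-241/174, b=Δ0−h0·(2M0+M1)/6=589/174
seg 1: a=2, c=M1/2=-241/58, d=(M2−M1)/(6·1)=335/174, b=Δ1−h1·(2M1+M2)/6=-67/87
seg 2: a=-1, c=M2/2=47/29, d=(M3−M2)/(6·1)=-55/174, b=Δ2−h2·(2M2+M3)/6=-575/174
seg 3: a=-3, c=M3/2=39/58, d=(M4−M3)/(6·3)=-13/174, b=Δ3−h3·(2M3+M4)/6=-88/87
t_q=11/4 → seg 2, τ=3/4; S=-1+-575/174·τ+47/29·τ²+-55/174·τ³=-10023/3712

  seg 0: a=0 b=589/174 c=0 d=-241/174
  seg 1: a=2 b=-67/87 c=-241/58 d=335/174
  seg 2: a=-1 b=-575/174 c=47/29 d=-55/174
  seg 3: a=-3 b=-88/87 c=39/58 d=-13/174
S(11/4) = -10023/3712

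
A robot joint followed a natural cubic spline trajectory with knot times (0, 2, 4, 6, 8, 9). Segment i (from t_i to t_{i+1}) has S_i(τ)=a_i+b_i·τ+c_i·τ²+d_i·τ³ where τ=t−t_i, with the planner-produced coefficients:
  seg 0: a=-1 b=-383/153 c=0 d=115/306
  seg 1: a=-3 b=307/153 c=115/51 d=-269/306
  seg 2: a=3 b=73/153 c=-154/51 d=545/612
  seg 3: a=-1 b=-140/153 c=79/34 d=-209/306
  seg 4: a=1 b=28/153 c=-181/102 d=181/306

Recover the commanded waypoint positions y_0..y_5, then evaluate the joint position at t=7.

y_0 = S_0(0) = a_0 = -1
y_1 = S_1(0) = a_1 = -3
y_2 = S_2(0) = a_2 = 3
y_3 = S_3(0) = a_3 = -1
y_4 = S_4(0) = a_4 = 1
y_5 = S_4(1) = 0
t_q=7 is in segment 3 (τ=1); S_3(τ)=-14/51

y_0=-1 y_1=-3 y_2=3 y_3=-1 y_4=1 y_5=0
S(7) = -14/51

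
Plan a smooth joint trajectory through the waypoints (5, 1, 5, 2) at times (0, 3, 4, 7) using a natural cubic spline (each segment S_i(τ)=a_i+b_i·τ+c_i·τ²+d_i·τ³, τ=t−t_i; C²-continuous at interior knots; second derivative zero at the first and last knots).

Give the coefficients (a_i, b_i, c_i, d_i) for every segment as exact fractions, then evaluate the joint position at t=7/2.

  seg 0: a=5 b=-227/63 c=0 d=143/567
  seg 1: a=1 b=202/63 c=143/63 d=-31/21
  seg 2: a=5 b=209/63 c=-136/63 d=136/567
S(7/2) = 215/72

Δ: Δ0=-4/3, Δ1=4, Δ2=-1
row 1: diag=8, rhs=32; c'=1/8, d'=4
row 2: denom=8−1·1/8=63/8; d'=(-30−1·4)/(63/8)=-272/63
back: M2=-272/63
back: M1=4−1/8·-272/63=286/63
M: M0=0, M1=286/63, M2=-272/63, M3=0
seg 0: a=5, c=M0/2=0, d=(M1−M0)/(6·3)=143/567, b=Δ0−h0·(2M0+M1)/6=-227/63
seg 1: a=1, c=M1/2=143/63, d=(M2−M1)/(6·1)=-31/21, b=Δ1−h1·(2M1+M2)/6=202/63
seg 2: a=5, c=M2/2=-136/63, d=(M3−M2)/(6·3)=136/567, b=Δ2−h2·(2M2+M3)/6=209/63
t_q=7/2 → seg 1, τ=1/2; S=1+202/63·τ+143/63·τ²+-31/21·τ³=215/72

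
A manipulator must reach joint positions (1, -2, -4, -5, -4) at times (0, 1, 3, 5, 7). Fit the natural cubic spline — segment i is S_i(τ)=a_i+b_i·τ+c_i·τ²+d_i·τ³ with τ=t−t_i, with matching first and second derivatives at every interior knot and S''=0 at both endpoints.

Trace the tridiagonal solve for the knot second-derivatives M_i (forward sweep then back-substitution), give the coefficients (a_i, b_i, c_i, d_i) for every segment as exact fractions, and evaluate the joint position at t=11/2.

  seg 0: a=1 b=-275/82 c=0 d=29/82
  seg 1: a=-2 b=-94/41 c=87/82 d=-17/82
  seg 2: a=-4 b=-22/41 c=-15/82 d=33/328
  seg 3: a=-5 b=-5/82 c=69/164 d=-23/328
S(11/2) = -12947/2624

Δ: Δ0=-3, Δ1=-1, Δ2=-1/2, Δ3=1/2
row 1: diag=6, rhs=12; c'=1/3, d'=2
row 2: denom=8−2·1/3=22/3; d'=(3−2·2)/(22/3)=-3/22
row 3: denom=8−2·3/11=82/11; d'=(6−2·-3/22)/(82/11)=69/82
back: M3=69/82
back: M2=-3/22−3/11·69/82=-15/41
back: M1=2−1/3·-15/41=87/41
M: M0=0, M1=87/41, M2=-15/41, M3=69/82, M4=0
seg 0: a=1, c=M0/2=0, d=(M1−M0)/(6·1)=29/82, b=Δ0−h0·(2M0+M1)/6=-275/82
seg 1: a=-2, c=M1/2=87/82, d=(M2−M1)/(6·2)=-17/82, b=Δ1−h1·(2M1+M2)/6=-94/41
seg 2: a=-4, c=M2/2=-15/82, d=(M3−M2)/(6·2)=33/328, b=Δ2−h2·(2M2+M3)/6=-22/41
seg 3: a=-5, c=M3/2=69/164, d=(M4−M3)/(6·2)=-23/328, b=Δ3−h3·(2M3+M4)/6=-5/82
t_q=11/2 → seg 3, τ=1/2; S=-5+-5/82·τ+69/164·τ²+-23/328·τ³=-12947/2624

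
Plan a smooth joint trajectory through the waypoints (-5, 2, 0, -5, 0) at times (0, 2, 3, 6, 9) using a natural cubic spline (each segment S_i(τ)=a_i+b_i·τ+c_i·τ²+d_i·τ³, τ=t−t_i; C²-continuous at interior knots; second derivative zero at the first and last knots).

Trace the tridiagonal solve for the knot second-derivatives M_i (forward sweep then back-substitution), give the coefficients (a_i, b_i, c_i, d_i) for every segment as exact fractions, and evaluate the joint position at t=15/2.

Δ: Δ0=7/2, Δ1=-2, Δ2=-5/3, Δ3=5/3
row 1: diag=6, rhs=-33; c'=1/6, d'=-11/2
row 2: denom=8−1·1/6=47/6; d'=(2−1·-11/2)/(47/6)=45/47
row 3: denom=12−3·18/47=510/47; d'=(20−3·45/47)/(510/47)=161/102
back: M3=161/102
back: M2=45/47−18/47·161/102=6/17
back: M1=-11/2−1/6·6/17=-189/34
M: M0=0, M1=-189/34, M2=6/17, M3=161/102, M4=0
seg 0: a=-5, c=M0/2=0, d=(M1−M0)/(6·2)=-63/136, b=Δ0−h0·(2M0+M1)/6=91/17
seg 1: a=2, c=M1/2=-189/68, d=(M2−M1)/(6·1)=67/68, b=Δ1−h1·(2M1+M2)/6=-7/34
seg 2: a=0, c=M2/2=3/17, d=(M3−M2)/(6·3)=125/1836, b=Δ2−h2·(2M2+M3)/6=-191/68
seg 3: a=-5, c=M3/2=161/204, d=(M4−M3)/(6·3)=-161/1836, b=Δ3−h3·(2M3+M4)/6=3/34
t_q=15/2 → seg 3, τ=3/2; S=-5+3/34·τ+161/204·τ²+-161/1836·τ³=-1843/544

  seg 0: a=-5 b=91/17 c=0 d=-63/136
  seg 1: a=2 b=-7/34 c=-189/68 d=67/68
  seg 2: a=0 b=-191/68 c=3/17 d=125/1836
  seg 3: a=-5 b=3/34 c=161/204 d=-161/1836
S(15/2) = -1843/544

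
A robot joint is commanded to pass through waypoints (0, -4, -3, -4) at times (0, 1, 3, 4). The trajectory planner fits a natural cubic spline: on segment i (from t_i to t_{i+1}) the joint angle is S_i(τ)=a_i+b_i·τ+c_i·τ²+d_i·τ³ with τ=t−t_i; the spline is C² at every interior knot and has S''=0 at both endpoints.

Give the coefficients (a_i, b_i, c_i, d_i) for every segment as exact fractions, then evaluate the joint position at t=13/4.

  seg 0: a=0 b=-79/16 c=0 d=15/16
  seg 1: a=-4 b=-17/8 c=45/16 d=-3/4
  seg 2: a=-3 b=1/8 c=-27/16 d=9/16
S(13/4) = -3139/1024

Δ: Δ0=-4, Δ1=1/2, Δ2=-1
row 1: diag=6, rhs=27; c'=1/3, d'=9/2
row 2: denom=6−2·1/3=16/3; d'=(-9−2·9/2)/(16/3)=-27/8
back: M2=-27/8
back: M1=9/2−1/3·-27/8=45/8
M: M0=0, M1=45/8, M2=-27/8, M3=0
seg 0: a=0, c=M0/2=0, d=(M1−M0)/(6·1)=15/16, b=Δ0−h0·(2M0+M1)/6=-79/16
seg 1: a=-4, c=M1/2=45/16, d=(M2−M1)/(6·2)=-3/4, b=Δ1−h1·(2M1+M2)/6=-17/8
seg 2: a=-3, c=M2/2=-27/16, d=(M3−M2)/(6·1)=9/16, b=Δ2−h2·(2M2+M3)/6=1/8
t_q=13/4 → seg 2, τ=1/4; S=-3+1/8·τ+-27/16·τ²+9/16·τ³=-3139/1024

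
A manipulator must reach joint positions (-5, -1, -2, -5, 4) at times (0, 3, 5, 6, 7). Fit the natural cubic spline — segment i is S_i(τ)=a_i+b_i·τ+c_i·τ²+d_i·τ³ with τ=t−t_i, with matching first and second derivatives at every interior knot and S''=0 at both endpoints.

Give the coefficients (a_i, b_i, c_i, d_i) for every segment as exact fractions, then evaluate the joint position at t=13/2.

Δ: Δ0=4/3, Δ1=-1/2, Δ2=-3, Δ3=9
row 1: diag=10, rhs=-11; c'=1/5, d'=-11/10
row 2: denom=6−2·1/5=28/5; d'=(-15−2·-11/10)/(28/5)=-16/7
row 3: denom=4−1·5/28=107/28; d'=(72−1·-16/7)/(107/28)=2080/107
back: M3=2080/107
back: M2=-16/7−5/28·2080/107=-616/107
back: M1=-11/10−1/5·-616/107=11/214
M: M0=0, M1=11/214, M2=-616/107, M3=2080/107, M4=0
seg 0: a=-5, c=M0/2=0, d=(M1−M0)/(6·3)=11/3852, b=Δ0−h0·(2M0+M1)/6=1679/1284
seg 1: a=-1, c=M1/2=11/428, d=(M2−M1)/(6·2)=-1243/2568, b=Δ1−h1·(2M1+M2)/6=889/642
seg 2: a=-2, c=M2/2=-308/107, d=(M3−M2)/(6·1)=1348/321, b=Δ2−h2·(2M2+M3)/6=-1387/321
seg 3: a=-5, c=M3/2=1040/107, d=(M4−M3)/(6·1)=-1040/321, b=Δ3−h3·(2M3+M4)/6=809/321
t_q=13/2 → seg 3, τ=1/2; S=-5+809/321·τ+1040/107·τ²+-1040/321·τ³=-367/214

  seg 0: a=-5 b=1679/1284 c=0 d=11/3852
  seg 1: a=-1 b=889/642 c=11/428 d=-1243/2568
  seg 2: a=-2 b=-1387/321 c=-308/107 d=1348/321
  seg 3: a=-5 b=809/321 c=1040/107 d=-1040/321
S(13/2) = -367/214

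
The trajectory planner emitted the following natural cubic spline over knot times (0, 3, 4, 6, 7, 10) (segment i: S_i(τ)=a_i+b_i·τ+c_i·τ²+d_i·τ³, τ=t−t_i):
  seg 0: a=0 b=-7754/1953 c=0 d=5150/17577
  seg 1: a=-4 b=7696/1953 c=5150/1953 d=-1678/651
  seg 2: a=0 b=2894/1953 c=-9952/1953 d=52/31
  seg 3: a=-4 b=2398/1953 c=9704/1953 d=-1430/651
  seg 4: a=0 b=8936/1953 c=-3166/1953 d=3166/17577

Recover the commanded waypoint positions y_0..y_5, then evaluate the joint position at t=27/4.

y_0=0 y_1=-4 y_2=0 y_3=-4 y_4=0 y_5=4
S(27/4) = -25225/20832

y_0 = S_0(0) = a_0 = 0
y_1 = S_1(0) = a_1 = -4
y_2 = S_2(0) = a_2 = 0
y_3 = S_3(0) = a_3 = -4
y_4 = S_4(0) = a_4 = 0
y_5 = S_4(3) = 4
t_q=27/4 is in segment 3 (τ=3/4); S_3(τ)=-25225/20832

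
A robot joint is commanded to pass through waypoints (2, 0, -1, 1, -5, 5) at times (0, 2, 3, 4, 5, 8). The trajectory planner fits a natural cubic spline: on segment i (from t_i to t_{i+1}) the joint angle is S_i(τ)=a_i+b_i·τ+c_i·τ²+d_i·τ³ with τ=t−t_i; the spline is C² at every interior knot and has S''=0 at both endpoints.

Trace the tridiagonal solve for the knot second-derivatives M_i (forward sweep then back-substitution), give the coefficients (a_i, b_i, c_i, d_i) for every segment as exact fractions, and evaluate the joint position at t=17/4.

  seg 0: a=2 b=-997/1995 c=0 d=-499/3990
  seg 1: a=0 b=-3991/1995 c=-499/665 d=499/285
  seg 2: a=-1 b=3494/1995 c=2994/665 d=-8486/1995
  seg 3: a=1 b=-800/399 c=-5492/665 d=8506/1995
  seg 4: a=-5 b=-11434/1995 c=3014/665 d=-3014/5985
S(17/4) = 1047/21280

Δ: Δ0=-1, Δ1=-1, Δ2=2, Δ3=-6, Δ4=10/3
row 1: diag=6, rhs=0; c'=1/6, d'=0
row 2: denom=4−1·1/6=23/6; d'=(18−1·0)/(23/6)=108/23
row 3: denom=4−1·6/23=86/23; d'=(-48−1·108/23)/(86/23)=-606/43
row 4: denom=8−1·23/86=665/86; d'=(56−1·-606/43)/(665/86)=6028/665
back: M4=6028/665
back: M3=-606/43−23/86·6028/665=-10984/665
back: M2=108/23−6/23·-10984/665=5988/665
back: M1=0−1/6·5988/665=-998/665
M: M0=0, M1=-998/665, M2=5988/665, M3=-10984/665, M4=6028/665, M5=0
seg 0: a=2, c=M0/2=0, d=(M1−M0)/(6·2)=-499/3990, b=Δ0−h0·(2M0+M1)/6=-997/1995
seg 1: a=0, c=M1/2=-499/665, d=(M2−M1)/(6·1)=499/285, b=Δ1−h1·(2M1+M2)/6=-3991/1995
seg 2: a=-1, c=M2/2=2994/665, d=(M3−M2)/(6·1)=-8486/1995, b=Δ2−h2·(2M2+M3)/6=3494/1995
seg 3: a=1, c=M3/2=-5492/665, d=(M4−M3)/(6·1)=8506/1995, b=Δ3−h3·(2M3+M4)/6=-800/399
seg 4: a=-5, c=M4/2=3014/665, d=(M5−M4)/(6·3)=-3014/5985, b=Δ4−h4·(2M4+M5)/6=-11434/1995
t_q=17/4 → seg 3, τ=1/4; S=1+-800/399·τ+-5492/665·τ²+8506/1995·τ³=1047/21280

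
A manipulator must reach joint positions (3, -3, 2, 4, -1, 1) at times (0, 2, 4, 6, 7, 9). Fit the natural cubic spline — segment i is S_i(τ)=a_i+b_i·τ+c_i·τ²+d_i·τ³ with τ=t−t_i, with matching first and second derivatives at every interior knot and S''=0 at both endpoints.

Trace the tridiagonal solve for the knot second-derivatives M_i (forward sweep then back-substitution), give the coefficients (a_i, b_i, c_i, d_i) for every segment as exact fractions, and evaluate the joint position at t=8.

Δ: Δ0=-3, Δ1=5/2, Δ2=1, Δ3=-5, Δ4=1
row 1: diag=8, rhs=33; c'=1/4, d'=33/8
row 2: denom=8−2·1/4=15/2; d'=(-9−2·33/8)/(15/2)=-23/10
row 3: denom=6−2·4/15=82/15; d'=(-36−2·-23/10)/(82/15)=-471/82
row 4: denom=6−1·15/82=477/82; d'=(36−1·-471/82)/(477/82)=1141/159
back: M4=1141/159
back: M3=-471/82−15/82·1141/159=-374/53
back: M2=-23/10−4/15·-374/53=-133/318
back: M1=33/8−1/4·-133/318=1345/318
M: M0=0, M1=1345/318, M2=-133/318, M3=-374/53, M4=1141/159, M5=0
seg 0: a=3, c=M0/2=0, d=(M1−M0)/(6·2)=1345/3816, b=Δ0−h0·(2M0+M1)/6=-4207/954
seg 1: a=-3, c=M1/2=1345/636, d=(M2−M1)/(6·2)=-739/1908, b=Δ1−h1·(2M1+M2)/6=-86/477
seg 2: a=2, c=M2/2=-133/636, d=(M3−M2)/(6·2)=-2111/3816, b=Δ2−h2·(2M2+M3)/6=1732/477
seg 3: a=4, c=M3/2=-187/53, d=(M4−M3)/(6·1)=2263/954, b=Δ3−h3·(2M3+M4)/6=-3667/954
seg 4: a=-1, c=M4/2=1141/318, d=(M5−M4)/(6·2)=-1141/1908, b=Δ4−h4·(2M4+M5)/6=-1805/477
t_q=8 → seg 4, τ=1; S=-1+-1805/477·τ+1141/318·τ²+-1141/1908·τ³=-1141/636

  seg 0: a=3 b=-4207/954 c=0 d=1345/3816
  seg 1: a=-3 b=-86/477 c=1345/636 d=-739/1908
  seg 2: a=2 b=1732/477 c=-133/636 d=-2111/3816
  seg 3: a=4 b=-3667/954 c=-187/53 d=2263/954
  seg 4: a=-1 b=-1805/477 c=1141/318 d=-1141/1908
S(8) = -1141/636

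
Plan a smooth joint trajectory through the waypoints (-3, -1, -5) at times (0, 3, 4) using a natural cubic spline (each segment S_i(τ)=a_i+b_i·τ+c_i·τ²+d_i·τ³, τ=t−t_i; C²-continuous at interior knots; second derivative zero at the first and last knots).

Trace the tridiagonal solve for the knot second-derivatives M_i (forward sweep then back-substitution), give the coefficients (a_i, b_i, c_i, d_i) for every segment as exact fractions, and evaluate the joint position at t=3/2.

Δ: Δ0=2/3, Δ1=-4
row 1: diag=8, rhs=-28; c'=1/8, d'=-7/2
back: M1=-7/2
M: M0=0, M1=-7/2, M2=0
seg 0: a=-3, c=M0/2=0, d=(M1−M0)/(6·3)=-7/36, b=Δ0−h0·(2M0+M1)/6=29/12
seg 1: a=-1, c=M1/2=-7/4, d=(M2−M1)/(6·1)=7/12, b=Δ1−h1·(2M1+M2)/6=-17/6
t_q=3/2 → seg 0, τ=3/2; S=-3+29/12·τ+0·τ²+-7/36·τ³=-1/32

  seg 0: a=-3 b=29/12 c=0 d=-7/36
  seg 1: a=-1 b=-17/6 c=-7/4 d=7/12
S(3/2) = -1/32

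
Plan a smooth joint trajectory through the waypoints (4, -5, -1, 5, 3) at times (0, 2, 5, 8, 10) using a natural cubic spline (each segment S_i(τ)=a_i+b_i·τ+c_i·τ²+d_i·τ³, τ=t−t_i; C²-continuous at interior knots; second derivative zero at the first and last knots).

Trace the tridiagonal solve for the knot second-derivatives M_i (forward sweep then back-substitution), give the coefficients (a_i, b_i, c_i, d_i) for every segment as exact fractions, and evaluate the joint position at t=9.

Δ: Δ0=-9/2, Δ1=4/3, Δ2=2, Δ3=-1
row 1: diag=10, rhs=35; c'=3/10, d'=7/2
row 2: denom=12−3·3/10=111/10; d'=(4−3·7/2)/(111/10)=-65/111
row 3: denom=10−3·10/37=340/37; d'=(-18−3·-65/111)/(340/37)=-601/340
back: M3=-601/340
back: M2=-65/111−10/37·-601/340=-11/102
back: M1=7/2−3/10·-11/102=1201/340
M: M0=0, M1=1201/340, M2=-11/102, M3=-601/340, M4=0
seg 0: a=4, c=M0/2=0, d=(M1−M0)/(6·2)=1201/4080, b=Δ0−h0·(2M0+M1)/6=-5791/1020
seg 1: a=-5, c=M1/2=1201/680, d=(M2−M1)/(6·3)=-3713/18360, b=Δ1−h1·(2M1+M2)/6=-547/255
seg 2: a=-1, c=M2/2=-11/204, d=(M3−M2)/(6·3)=-1693/18360, b=Δ2−h2·(2M2+M3)/6=359/120
seg 3: a=5, c=M3/2=-601/680, d=(M4−M3)/(6·2)=601/4080, b=Δ3−h3·(2M3+M4)/6=91/510
t_q=9 → seg 3, τ=1; S=5+91/510·τ+-601/680·τ²+601/4080·τ³=6041/1360

  seg 0: a=4 b=-5791/1020 c=0 d=1201/4080
  seg 1: a=-5 b=-547/255 c=1201/680 d=-3713/18360
  seg 2: a=-1 b=359/120 c=-11/204 d=-1693/18360
  seg 3: a=5 b=91/510 c=-601/680 d=601/4080
S(9) = 6041/1360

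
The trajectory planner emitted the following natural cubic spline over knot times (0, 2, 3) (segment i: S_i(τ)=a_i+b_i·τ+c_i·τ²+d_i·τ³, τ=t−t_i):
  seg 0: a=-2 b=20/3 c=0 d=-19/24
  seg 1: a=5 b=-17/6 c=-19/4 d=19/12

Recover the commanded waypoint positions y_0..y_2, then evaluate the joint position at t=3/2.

y_0=-2 y_1=5 y_2=-1
S(3/2) = 341/64

y_0 = S_0(0) = a_0 = -2
y_1 = S_1(0) = a_1 = 5
y_2 = S_1(1) = -1
t_q=3/2 is in segment 0 (τ=3/2); S_0(τ)=341/64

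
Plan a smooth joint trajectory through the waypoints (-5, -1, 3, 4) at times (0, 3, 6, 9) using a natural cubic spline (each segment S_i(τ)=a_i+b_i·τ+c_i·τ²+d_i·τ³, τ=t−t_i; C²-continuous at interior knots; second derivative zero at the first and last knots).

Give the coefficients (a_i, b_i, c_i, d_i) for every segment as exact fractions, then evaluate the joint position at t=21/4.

  seg 0: a=-5 b=19/15 c=0 d=1/135
  seg 1: a=-1 b=22/15 c=1/15 d=-1/27
  seg 2: a=3 b=13/15 c=-4/15 d=4/135
S(21/4) = 709/320

Δ: Δ0=4/3, Δ1=4/3, Δ2=1/3
row 1: diag=12, rhs=0; c'=1/4, d'=0
row 2: denom=12−3·1/4=45/4; d'=(-6−3·0)/(45/4)=-8/15
back: M2=-8/15
back: M1=0−1/4·-8/15=2/15
M: M0=0, M1=2/15, M2=-8/15, M3=0
seg 0: a=-5, c=M0/2=0, d=(M1−M0)/(6·3)=1/135, b=Δ0−h0·(2M0+M1)/6=19/15
seg 1: a=-1, c=M1/2=1/15, d=(M2−M1)/(6·3)=-1/27, b=Δ1−h1·(2M1+M2)/6=22/15
seg 2: a=3, c=M2/2=-4/15, d=(M3−M2)/(6·3)=4/135, b=Δ2−h2·(2M2+M3)/6=13/15
t_q=21/4 → seg 1, τ=9/4; S=-1+22/15·τ+1/15·τ²+-1/27·τ³=709/320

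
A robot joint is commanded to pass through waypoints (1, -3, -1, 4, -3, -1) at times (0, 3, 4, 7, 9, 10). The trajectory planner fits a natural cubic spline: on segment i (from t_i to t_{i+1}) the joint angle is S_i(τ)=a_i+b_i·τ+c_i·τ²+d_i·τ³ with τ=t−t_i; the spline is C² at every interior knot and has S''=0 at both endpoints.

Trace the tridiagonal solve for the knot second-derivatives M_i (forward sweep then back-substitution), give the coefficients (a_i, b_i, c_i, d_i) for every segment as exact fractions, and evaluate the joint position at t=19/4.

  seg 0: a=1 b=-1291/516 c=0 d=67/516
  seg 1: a=-3 b=259/258 c=201/172 d=-89/516
  seg 2: a=-1 b=1457/516 c=28/43 d=-535/1548
  seg 3: a=4 b=-671/258 c=-423/172 d=1037/1032
  seg 4: a=-3 b=-49/129 c=307/86 d=-307/258
S(19/4) = 14731/11008

Δ: Δ0=-4/3, Δ1=2, Δ2=5/3, Δ3=-7/2, Δ4=2
row 1: diag=8, rhs=20; c'=1/8, d'=5/2
row 2: denom=8−1·1/8=63/8; d'=(-2−1·5/2)/(63/8)=-4/7
row 3: denom=10−3·8/21=62/7; d'=(-31−3·-4/7)/(62/7)=-205/62
row 4: denom=6−2·7/31=172/31; d'=(33−2·-205/62)/(172/31)=307/43
back: M4=307/43
back: M3=-205/62−7/31·307/43=-423/86
back: M2=-4/7−8/21·-423/86=56/43
back: M1=5/2−1/8·56/43=201/86
M: M0=0, M1=201/86, M2=56/43, M3=-423/86, M4=307/43, M5=0
seg 0: a=1, c=M0/2=0, d=(M1−M0)/(6·3)=67/516, b=Δ0−h0·(2M0+M1)/6=-1291/516
seg 1: a=-3, c=M1/2=201/172, d=(M2−M1)/(6·1)=-89/516, b=Δ1−h1·(2M1+M2)/6=259/258
seg 2: a=-1, c=M2/2=28/43, d=(M3−M2)/(6·3)=-535/1548, b=Δ2−h2·(2M2+M3)/6=1457/516
seg 3: a=4, c=M3/2=-423/172, d=(M4−M3)/(6·2)=1037/1032, b=Δ3−h3·(2M3+M4)/6=-671/258
seg 4: a=-3, c=M4/2=307/86, d=(M5−M4)/(6·1)=-307/258, b=Δ4−h4·(2M4+M5)/6=-49/129
t_q=19/4 → seg 2, τ=3/4; S=-1+1457/516·τ+28/43·τ²+-535/1548·τ³=14731/11008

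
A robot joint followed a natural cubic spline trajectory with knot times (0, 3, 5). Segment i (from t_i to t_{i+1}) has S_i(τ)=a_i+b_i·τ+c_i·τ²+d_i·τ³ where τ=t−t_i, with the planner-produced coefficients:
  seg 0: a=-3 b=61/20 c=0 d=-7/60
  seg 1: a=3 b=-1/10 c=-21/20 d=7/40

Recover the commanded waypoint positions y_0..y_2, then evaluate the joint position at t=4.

y_0=-3 y_1=3 y_2=0
S(4) = 81/40

y_0 = S_0(0) = a_0 = -3
y_1 = S_1(0) = a_1 = 3
y_2 = S_1(2) = 0
t_q=4 is in segment 1 (τ=1); S_1(τ)=81/40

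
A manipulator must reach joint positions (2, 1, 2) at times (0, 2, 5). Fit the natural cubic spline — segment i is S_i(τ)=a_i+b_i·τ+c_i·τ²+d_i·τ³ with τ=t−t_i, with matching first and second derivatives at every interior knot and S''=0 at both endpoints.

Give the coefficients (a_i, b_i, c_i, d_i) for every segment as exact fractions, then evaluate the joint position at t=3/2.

  seg 0: a=2 b=-2/3 c=0 d=1/24
  seg 1: a=1 b=-1/6 c=1/4 d=-1/36
S(3/2) = 73/64

Δ: Δ0=-1/2, Δ1=1/3
row 1: diag=10, rhs=5; c'=3/10, d'=1/2
back: M1=1/2
M: M0=0, M1=1/2, M2=0
seg 0: a=2, c=M0/2=0, d=(M1−M0)/(6·2)=1/24, b=Δ0−h0·(2M0+M1)/6=-2/3
seg 1: a=1, c=M1/2=1/4, d=(M2−M1)/(6·3)=-1/36, b=Δ1−h1·(2M1+M2)/6=-1/6
t_q=3/2 → seg 0, τ=3/2; S=2+-2/3·τ+0·τ²+1/24·τ³=73/64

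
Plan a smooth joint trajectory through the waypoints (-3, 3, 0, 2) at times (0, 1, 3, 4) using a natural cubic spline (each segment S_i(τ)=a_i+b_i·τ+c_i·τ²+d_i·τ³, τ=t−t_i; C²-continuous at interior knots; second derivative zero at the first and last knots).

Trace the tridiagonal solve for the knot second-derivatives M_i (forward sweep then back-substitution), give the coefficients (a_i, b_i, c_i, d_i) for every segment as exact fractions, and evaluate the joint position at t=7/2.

  seg 0: a=-3 b=61/8 c=0 d=-13/8
  seg 1: a=3 b=11/4 c=-39/8 d=11/8
  seg 2: a=0 b=-1/4 c=27/8 d=-9/8
S(7/2) = 37/64

Δ: Δ0=6, Δ1=-3/2, Δ2=2
row 1: diag=6, rhs=-45; c'=1/3, d'=-15/2
row 2: denom=6−2·1/3=16/3; d'=(21−2·-15/2)/(16/3)=27/4
back: M2=27/4
back: M1=-15/2−1/3·27/4=-39/4
M: M0=0, M1=-39/4, M2=27/4, M3=0
seg 0: a=-3, c=M0/2=0, d=(M1−M0)/(6·1)=-13/8, b=Δ0−h0·(2M0+M1)/6=61/8
seg 1: a=3, c=M1/2=-39/8, d=(M2−M1)/(6·2)=11/8, b=Δ1−h1·(2M1+M2)/6=11/4
seg 2: a=0, c=M2/2=27/8, d=(M3−M2)/(6·1)=-9/8, b=Δ2−h2·(2M2+M3)/6=-1/4
t_q=7/2 → seg 2, τ=1/2; S=0+-1/4·τ+27/8·τ²+-9/8·τ³=37/64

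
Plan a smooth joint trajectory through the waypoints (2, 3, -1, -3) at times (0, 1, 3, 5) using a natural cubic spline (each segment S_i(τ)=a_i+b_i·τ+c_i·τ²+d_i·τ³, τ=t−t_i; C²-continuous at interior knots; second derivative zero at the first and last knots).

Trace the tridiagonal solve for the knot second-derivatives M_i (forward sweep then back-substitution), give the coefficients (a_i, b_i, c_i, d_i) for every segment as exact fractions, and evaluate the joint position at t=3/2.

Δ: Δ0=1, Δ1=-2, Δ2=-1
row 1: diag=6, rhs=-18; c'=1/3, d'=-3
row 2: denom=8−2·1/3=22/3; d'=(6−2·-3)/(22/3)=18/11
back: M2=18/11
back: M1=-3−1/3·18/11=-39/11
M: M0=0, M1=-39/11, M2=18/11, M3=0
seg 0: a=2, c=M0/2=0, d=(M1−M0)/(6·1)=-13/22, b=Δ0−h0·(2M0+M1)/6=35/22
seg 1: a=3, c=M1/2=-39/22, d=(M2−M1)/(6·2)=19/44, b=Δ1−h1·(2M1+M2)/6=-2/11
seg 2: a=-1, c=M2/2=9/11, d=(M3−M2)/(6·2)=-3/22, b=Δ2−h2·(2M2+M3)/6=-23/11
t_q=3/2 → seg 1, τ=1/2; S=3+-2/11·τ+-39/22·τ²+19/44·τ³=887/352

  seg 0: a=2 b=35/22 c=0 d=-13/22
  seg 1: a=3 b=-2/11 c=-39/22 d=19/44
  seg 2: a=-1 b=-23/11 c=9/11 d=-3/22
S(3/2) = 887/352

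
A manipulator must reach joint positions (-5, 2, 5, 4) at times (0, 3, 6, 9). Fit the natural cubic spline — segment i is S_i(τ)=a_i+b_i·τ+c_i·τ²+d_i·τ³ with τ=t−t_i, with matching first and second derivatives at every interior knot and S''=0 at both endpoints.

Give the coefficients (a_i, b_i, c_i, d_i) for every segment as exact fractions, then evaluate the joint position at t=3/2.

Δ: Δ0=7/3, Δ1=1, Δ2=-1/3
row 1: diag=12, rhs=-8; c'=1/4, d'=-2/3
row 2: denom=12−3·1/4=45/4; d'=(-8−3·-2/3)/(45/4)=-8/15
back: M2=-8/15
back: M1=-2/3−1/4·-8/15=-8/15
M: M0=0, M1=-8/15, M2=-8/15, M3=0
seg 0: a=-5, c=M0/2=0, d=(M1−M0)/(6·3)=-4/135, b=Δ0−h0·(2M0+M1)/6=13/5
seg 1: a=2, c=M1/2=-4/15, d=(M2−M1)/(6·3)=0, b=Δ1−h1·(2M1+M2)/6=9/5
seg 2: a=5, c=M2/2=-4/15, d=(M3−M2)/(6·3)=4/135, b=Δ2−h2·(2M2+M3)/6=1/5
t_q=3/2 → seg 0, τ=3/2; S=-5+13/5·τ+0·τ²+-4/135·τ³=-6/5

  seg 0: a=-5 b=13/5 c=0 d=-4/135
  seg 1: a=2 b=9/5 c=-4/15 d=0
  seg 2: a=5 b=1/5 c=-4/15 d=4/135
S(3/2) = -6/5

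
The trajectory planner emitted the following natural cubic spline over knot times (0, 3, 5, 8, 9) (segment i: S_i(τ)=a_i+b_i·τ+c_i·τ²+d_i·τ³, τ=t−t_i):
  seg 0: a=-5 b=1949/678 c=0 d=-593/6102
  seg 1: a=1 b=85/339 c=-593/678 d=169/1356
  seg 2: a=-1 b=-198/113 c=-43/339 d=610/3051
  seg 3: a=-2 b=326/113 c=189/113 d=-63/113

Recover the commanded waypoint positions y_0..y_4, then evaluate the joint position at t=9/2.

y_0 = S_0(0) = a_0 = -5
y_1 = S_1(0) = a_1 = 1
y_2 = S_2(0) = a_2 = -1
y_3 = S_3(0) = a_3 = -2
y_4 = S_3(1) = 2
t_q=9/2 is in segment 1 (τ=3/2); S_1(τ)=-619/3616

y_0=-5 y_1=1 y_2=-1 y_3=-2 y_4=2
S(9/2) = -619/3616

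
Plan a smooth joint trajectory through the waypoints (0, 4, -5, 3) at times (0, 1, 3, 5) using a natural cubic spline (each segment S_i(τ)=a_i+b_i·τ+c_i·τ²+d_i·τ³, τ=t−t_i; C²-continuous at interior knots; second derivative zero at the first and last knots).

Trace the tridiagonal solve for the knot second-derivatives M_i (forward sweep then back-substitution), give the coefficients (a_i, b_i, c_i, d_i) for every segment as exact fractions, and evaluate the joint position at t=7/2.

  seg 0: a=0 b=261/44 c=0 d=-85/44
  seg 1: a=4 b=3/22 c=-255/44 d=153/88
  seg 2: a=-5 b=-24/11 c=51/11 d=-17/22
S(7/2) = -885/176

Δ: Δ0=4, Δ1=-9/2, Δ2=4
row 1: diag=6, rhs=-51; c'=1/3, d'=-17/2
row 2: denom=8−2·1/3=22/3; d'=(51−2·-17/2)/(22/3)=102/11
back: M2=102/11
back: M1=-17/2−1/3·102/11=-255/22
M: M0=0, M1=-255/22, M2=102/11, M3=0
seg 0: a=0, c=M0/2=0, d=(M1−M0)/(6·1)=-85/44, b=Δ0−h0·(2M0+M1)/6=261/44
seg 1: a=4, c=M1/2=-255/44, d=(M2−M1)/(6·2)=153/88, b=Δ1−h1·(2M1+M2)/6=3/22
seg 2: a=-5, c=M2/2=51/11, d=(M3−M2)/(6·2)=-17/22, b=Δ2−h2·(2M2+M3)/6=-24/11
t_q=7/2 → seg 2, τ=1/2; S=-5+-24/11·τ+51/11·τ²+-17/22·τ³=-885/176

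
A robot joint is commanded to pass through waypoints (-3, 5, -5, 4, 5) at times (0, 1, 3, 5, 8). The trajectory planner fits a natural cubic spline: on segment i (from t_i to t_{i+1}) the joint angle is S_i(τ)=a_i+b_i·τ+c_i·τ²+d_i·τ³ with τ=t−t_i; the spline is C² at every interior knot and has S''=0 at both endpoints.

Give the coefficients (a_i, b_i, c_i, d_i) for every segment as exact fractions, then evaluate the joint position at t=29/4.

Δ: Δ0=8, Δ1=-5, Δ2=9/2, Δ3=1/3
row 1: diag=6, rhs=-78; c'=1/3, d'=-13
row 2: denom=8−2·1/3=22/3; d'=(57−2·-13)/(22/3)=249/22
row 3: denom=10−2·3/11=104/11; d'=(-25−2·249/22)/(104/11)=-131/26
back: M3=-131/26
back: M2=249/22−3/11·-131/26=165/13
back: M1=-13−1/3·165/13=-224/13
M: M0=0, M1=-224/13, M2=165/13, M3=-131/26, M4=0
seg 0: a=-3, c=M0/2=0, d=(M1−M0)/(6·1)=-112/39, b=Δ0−h0·(2M0+M1)/6=424/39
seg 1: a=5, c=M1/2=-112/13, d=(M2−M1)/(6·2)=389/156, b=Δ1−h1·(2M1+M2)/6=88/39
seg 2: a=-5, c=M2/2=165/26, d=(M3−M2)/(6·2)=-461/312, b=Δ2−h2·(2M2+M3)/6=-89/39
seg 3: a=4, c=M3/2=-131/52, d=(M4−M3)/(6·3)=131/468, b=Δ3−h3·(2M3+M4)/6=419/78
t_q=29/4 → seg 3, τ=9/4; S=4+419/78·τ+-131/52·τ²+131/468·τ³=21703/3328

  seg 0: a=-3 b=424/39 c=0 d=-112/39
  seg 1: a=5 b=88/39 c=-112/13 d=389/156
  seg 2: a=-5 b=-89/39 c=165/26 d=-461/312
  seg 3: a=4 b=419/78 c=-131/52 d=131/468
S(29/4) = 21703/3328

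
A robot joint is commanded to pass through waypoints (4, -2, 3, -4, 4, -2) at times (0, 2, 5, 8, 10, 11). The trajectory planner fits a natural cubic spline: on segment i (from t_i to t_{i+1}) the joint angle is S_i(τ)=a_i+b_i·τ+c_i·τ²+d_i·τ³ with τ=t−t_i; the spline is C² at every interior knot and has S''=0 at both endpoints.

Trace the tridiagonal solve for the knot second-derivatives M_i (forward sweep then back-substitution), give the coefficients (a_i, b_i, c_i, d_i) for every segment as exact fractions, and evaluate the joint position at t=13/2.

  seg 0: a=4 b=-6296/1419 c=0 d=2039/5676
  seg 1: a=-2 b=-179/1419 c=2039/946 d=-4421/8514
  seg 2: a=3 b=-3445/2838 c=-1191/473 d=2029/2838
  seg 3: a=-4 b=4231/1419 c=3705/946 d=-4835/2838
  seg 4: a=4 b=-2549/1419 c=-5965/946 d=5965/2838
S(13/2) = -15691/7568

Δ: Δ0=-3, Δ1=5/3, Δ2=-7/3, Δ3=4, Δ4=-6
row 1: diag=10, rhs=28; c'=3/10, d'=14/5
row 2: denom=12−3·3/10=111/10; d'=(-24−3·14/5)/(111/10)=-108/37
row 3: denom=10−3·10/37=340/37; d'=(38−3·-108/37)/(340/37)=173/34
row 4: denom=6−2·37/170=473/85; d'=(-60−2·173/34)/(473/85)=-5965/473
back: M4=-5965/473
back: M3=173/34−37/170·-5965/473=3705/473
back: M2=-108/37−10/37·3705/473=-2382/473
back: M1=14/5−3/10·-2382/473=2039/473
M: M0=0, M1=2039/473, M2=-2382/473, M3=3705/473, M4=-5965/473, M5=0
seg 0: a=4, c=M0/2=0, d=(M1−M0)/(6·2)=2039/5676, b=Δ0−h0·(2M0+M1)/6=-6296/1419
seg 1: a=-2, c=M1/2=2039/946, d=(M2−M1)/(6·3)=-4421/8514, b=Δ1−h1·(2M1+M2)/6=-179/1419
seg 2: a=3, c=M2/2=-1191/473, d=(M3−M2)/(6·3)=2029/2838, b=Δ2−h2·(2M2+M3)/6=-3445/2838
seg 3: a=-4, c=M3/2=3705/946, d=(M4−M3)/(6·2)=-4835/2838, b=Δ3−h3·(2M3+M4)/6=4231/1419
seg 4: a=4, c=M4/2=-5965/946, d=(M5−M4)/(6·1)=5965/2838, b=Δ4−h4·(2M4+M5)/6=-2549/1419
t_q=13/2 → seg 2, τ=3/2; S=3+-3445/2838·τ+-1191/473·τ²+2029/2838·τ³=-15691/7568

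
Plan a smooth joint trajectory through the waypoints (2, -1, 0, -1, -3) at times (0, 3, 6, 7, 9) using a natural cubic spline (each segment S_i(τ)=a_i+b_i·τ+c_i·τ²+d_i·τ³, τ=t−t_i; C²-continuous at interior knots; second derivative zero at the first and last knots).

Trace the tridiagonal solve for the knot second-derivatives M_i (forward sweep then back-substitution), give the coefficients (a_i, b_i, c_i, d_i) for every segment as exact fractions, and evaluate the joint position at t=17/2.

Δ: Δ0=-1, Δ1=1/3, Δ2=-1, Δ3=-1
row 1: diag=12, rhs=8; c'=1/4, d'=2/3
row 2: denom=8−3·1/4=29/4; d'=(-8−3·2/3)/(29/4)=-40/29
row 3: denom=6−1·4/29=170/29; d'=(0−1·-40/29)/(170/29)=4/17
back: M3=4/17
back: M2=-40/29−4/29·4/17=-24/17
back: M1=2/3−1/4·-24/17=52/51
M: M0=0, M1=52/51, M2=-24/17, M3=4/17, M4=0
seg 0: a=2, c=M0/2=0, d=(M1−M0)/(6·3)=26/459, b=Δ0−h0·(2M0+M1)/6=-77/51
seg 1: a=-1, c=M1/2=26/51, d=(M2−M1)/(6·3)=-62/459, b=Δ1−h1·(2M1+M2)/6=1/51
seg 2: a=0, c=M2/2=-12/17, d=(M3−M2)/(6·1)=14/51, b=Δ2−h2·(2M2+M3)/6=-29/51
seg 3: a=-1, c=M3/2=2/17, d=(M4−M3)/(6·2)=-1/51, b=Δ3−h3·(2M3+M4)/6=-59/51
t_q=17/2 → seg 3, τ=3/2; S=-1+-59/51·τ+2/17·τ²+-1/51·τ³=-345/136

  seg 0: a=2 b=-77/51 c=0 d=26/459
  seg 1: a=-1 b=1/51 c=26/51 d=-62/459
  seg 2: a=0 b=-29/51 c=-12/17 d=14/51
  seg 3: a=-1 b=-59/51 c=2/17 d=-1/51
S(17/2) = -345/136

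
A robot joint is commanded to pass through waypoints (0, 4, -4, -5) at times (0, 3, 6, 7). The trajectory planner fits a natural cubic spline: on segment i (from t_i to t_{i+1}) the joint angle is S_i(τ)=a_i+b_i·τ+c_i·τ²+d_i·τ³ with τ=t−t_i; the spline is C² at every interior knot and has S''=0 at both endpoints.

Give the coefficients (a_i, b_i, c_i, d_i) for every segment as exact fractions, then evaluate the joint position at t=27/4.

Δ: Δ0=4/3, Δ1=-8/3, Δ2=-1
row 1: diag=12, rhs=-24; c'=1/4, d'=-2
row 2: denom=8−3·1/4=29/4; d'=(10−3·-2)/(29/4)=64/29
back: M2=64/29
back: M1=-2−1/4·64/29=-74/29
M: M0=0, M1=-74/29, M2=64/29, M3=0
seg 0: a=0, c=M0/2=0, d=(M1−M0)/(6·3)=-37/261, b=Δ0−h0·(2M0+M1)/6=227/87
seg 1: a=4, c=M1/2=-37/29, d=(M2−M1)/(6·3)=23/87, b=Δ1−h1·(2M1+M2)/6=-106/87
seg 2: a=-4, c=M2/2=32/29, d=(M3−M2)/(6·1)=-32/87, b=Δ2−h2·(2M2+M3)/6=-151/87
t_q=27/4 → seg 2, τ=3/4; S=-4+-151/87·τ+32/29·τ²+-32/87·τ³=-561/116

  seg 0: a=0 b=227/87 c=0 d=-37/261
  seg 1: a=4 b=-106/87 c=-37/29 d=23/87
  seg 2: a=-4 b=-151/87 c=32/29 d=-32/87
S(27/4) = -561/116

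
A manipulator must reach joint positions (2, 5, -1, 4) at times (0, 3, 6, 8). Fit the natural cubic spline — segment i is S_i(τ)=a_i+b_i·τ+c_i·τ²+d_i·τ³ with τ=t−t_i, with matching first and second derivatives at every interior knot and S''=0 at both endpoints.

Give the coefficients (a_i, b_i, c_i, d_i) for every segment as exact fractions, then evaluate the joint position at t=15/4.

Δ: Δ0=1, Δ1=-2, Δ2=5/2
row 1: diag=12, rhs=-18; c'=1/4, d'=-3/2
row 2: denom=10−3·1/4=37/4; d'=(27−3·-3/2)/(37/4)=126/37
back: M2=126/37
back: M1=-3/2−1/4·126/37=-87/37
M: M0=0, M1=-87/37, M2=126/37, M3=0
seg 0: a=2, c=M0/2=0, d=(M1−M0)/(6·3)=-29/222, b=Δ0−h0·(2M0+M1)/6=161/74
seg 1: a=5, c=M1/2=-87/74, d=(M2−M1)/(6·3)=71/222, b=Δ1−h1·(2M1+M2)/6=-50/37
seg 2: a=-1, c=M2/2=63/37, d=(M3−M2)/(6·2)=-21/74, b=Δ2−h2·(2M2+M3)/6=17/74
t_q=15/4 → seg 1, τ=3/4; S=5+-50/37·τ+-87/74·τ²+71/222·τ³=16387/4736

  seg 0: a=2 b=161/74 c=0 d=-29/222
  seg 1: a=5 b=-50/37 c=-87/74 d=71/222
  seg 2: a=-1 b=17/74 c=63/37 d=-21/74
S(15/4) = 16387/4736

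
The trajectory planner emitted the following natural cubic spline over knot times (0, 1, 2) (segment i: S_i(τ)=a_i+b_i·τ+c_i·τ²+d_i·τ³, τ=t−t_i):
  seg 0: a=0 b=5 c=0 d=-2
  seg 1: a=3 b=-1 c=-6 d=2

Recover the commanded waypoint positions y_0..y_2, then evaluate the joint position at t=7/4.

y_0=0 y_1=3 y_2=-2
S(7/4) = -9/32

y_0 = S_0(0) = a_0 = 0
y_1 = S_1(0) = a_1 = 3
y_2 = S_1(1) = -2
t_q=7/4 is in segment 1 (τ=3/4); S_1(τ)=-9/32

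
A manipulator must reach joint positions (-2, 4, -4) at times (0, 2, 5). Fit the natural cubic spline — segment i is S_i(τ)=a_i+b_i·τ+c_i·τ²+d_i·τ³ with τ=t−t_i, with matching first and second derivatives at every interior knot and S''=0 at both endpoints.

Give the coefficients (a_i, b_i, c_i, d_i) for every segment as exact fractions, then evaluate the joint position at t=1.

Δ: Δ0=3, Δ1=-8/3
row 1: diag=10, rhs=-34; c'=3/10, d'=-17/5
back: M1=-17/5
M: M0=0, M1=-17/5, M2=0
seg 0: a=-2, c=M0/2=0, d=(M1−M0)/(6·2)=-17/60, b=Δ0−h0·(2M0+M1)/6=62/15
seg 1: a=4, c=M1/2=-17/10, d=(M2−M1)/(6·3)=17/90, b=Δ1−h1·(2M1+M2)/6=11/15
t_q=1 → seg 0, τ=1; S=-2+62/15·τ+0·τ²+-17/60·τ³=37/20

  seg 0: a=-2 b=62/15 c=0 d=-17/60
  seg 1: a=4 b=11/15 c=-17/10 d=17/90
S(1) = 37/20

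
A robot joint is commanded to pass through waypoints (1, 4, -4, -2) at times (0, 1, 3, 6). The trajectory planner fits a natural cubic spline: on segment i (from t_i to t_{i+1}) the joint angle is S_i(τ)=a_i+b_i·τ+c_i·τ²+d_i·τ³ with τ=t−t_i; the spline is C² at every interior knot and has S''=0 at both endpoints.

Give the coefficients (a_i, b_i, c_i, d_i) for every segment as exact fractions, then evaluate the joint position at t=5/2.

  seg 0: a=1 b=53/12 c=0 d=-17/12
  seg 1: a=4 b=1/6 c=-17/4 d=13/12
  seg 2: a=-4 b=-23/6 c=9/4 d=-1/4
S(5/2) = -53/32

Δ: Δ0=3, Δ1=-4, Δ2=2/3
row 1: diag=6, rhs=-42; c'=1/3, d'=-7
row 2: denom=10−2·1/3=28/3; d'=(28−2·-7)/(28/3)=9/2
back: M2=9/2
back: M1=-7−1/3·9/2=-17/2
M: M0=0, M1=-17/2, M2=9/2, M3=0
seg 0: a=1, c=M0/2=0, d=(M1−M0)/(6·1)=-17/12, b=Δ0−h0·(2M0+M1)/6=53/12
seg 1: a=4, c=M1/2=-17/4, d=(M2−M1)/(6·2)=13/12, b=Δ1−h1·(2M1+M2)/6=1/6
seg 2: a=-4, c=M2/2=9/4, d=(M3−M2)/(6·3)=-1/4, b=Δ2−h2·(2M2+M3)/6=-23/6
t_q=5/2 → seg 1, τ=3/2; S=4+1/6·τ+-17/4·τ²+13/12·τ³=-53/32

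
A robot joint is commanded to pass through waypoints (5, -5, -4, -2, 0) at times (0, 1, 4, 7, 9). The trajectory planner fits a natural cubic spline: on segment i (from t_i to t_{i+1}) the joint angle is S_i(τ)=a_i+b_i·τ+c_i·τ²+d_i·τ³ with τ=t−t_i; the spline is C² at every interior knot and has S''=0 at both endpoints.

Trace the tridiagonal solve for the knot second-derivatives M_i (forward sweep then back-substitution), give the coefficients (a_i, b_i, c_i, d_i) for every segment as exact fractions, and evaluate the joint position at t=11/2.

Δ: Δ0=-10, Δ1=1/3, Δ2=2/3, Δ3=1
row 1: diag=8, rhs=62; c'=3/8, d'=31/4
row 2: denom=12−3·3/8=87/8; d'=(2−3·31/4)/(87/8)=-170/87
row 3: denom=10−3·8/29=266/29; d'=(2−3·-170/87)/(266/29)=6/7
back: M3=6/7
back: M2=-170/87−8/29·6/7=-46/21
back: M1=31/4−3/8·-46/21=60/7
M: M0=0, M1=60/7, M2=-46/21, M3=6/7, M4=0
seg 0: a=5, c=M0/2=0, d=(M1−M0)/(6·1)=10/7, b=Δ0−h0·(2M0+M1)/6=-80/7
seg 1: a=-5, c=M1/2=30/7, d=(M2−M1)/(6·3)=-113/189, b=Δ1−h1·(2M1+M2)/6=-50/7
seg 2: a=-4, c=M2/2=-23/21, d=(M3−M2)/(6·3)=32/189, b=Δ2−h2·(2M2+M3)/6=17/7
seg 3: a=-2, c=M3/2=3/7, d=(M4−M3)/(6·2)=-1/14, b=Δ3−h3·(2M3+M4)/6=3/7
t_q=11/2 → seg 2, τ=3/2; S=-4+17/7·τ+-23/21·τ²+32/189·τ³=-9/4

  seg 0: a=5 b=-80/7 c=0 d=10/7
  seg 1: a=-5 b=-50/7 c=30/7 d=-113/189
  seg 2: a=-4 b=17/7 c=-23/21 d=32/189
  seg 3: a=-2 b=3/7 c=3/7 d=-1/14
S(11/2) = -9/4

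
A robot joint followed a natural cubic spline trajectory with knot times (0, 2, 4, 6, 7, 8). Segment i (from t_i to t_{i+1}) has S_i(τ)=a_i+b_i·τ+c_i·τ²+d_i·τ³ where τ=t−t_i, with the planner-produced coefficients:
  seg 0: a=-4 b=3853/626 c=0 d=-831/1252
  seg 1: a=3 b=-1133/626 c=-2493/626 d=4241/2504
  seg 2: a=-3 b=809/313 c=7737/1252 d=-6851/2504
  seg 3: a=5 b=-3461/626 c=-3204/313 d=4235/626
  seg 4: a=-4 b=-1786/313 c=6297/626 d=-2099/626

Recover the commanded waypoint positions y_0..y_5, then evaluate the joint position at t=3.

y_0=-4 y_1=3 y_2=-3 y_3=5 y_4=-4 y_5=-3
S(3) = -2751/2504

y_0 = S_0(0) = a_0 = -4
y_1 = S_1(0) = a_1 = 3
y_2 = S_2(0) = a_2 = -3
y_3 = S_3(0) = a_3 = 5
y_4 = S_4(0) = a_4 = -4
y_5 = S_4(1) = -3
t_q=3 is in segment 1 (τ=1); S_1(τ)=-2751/2504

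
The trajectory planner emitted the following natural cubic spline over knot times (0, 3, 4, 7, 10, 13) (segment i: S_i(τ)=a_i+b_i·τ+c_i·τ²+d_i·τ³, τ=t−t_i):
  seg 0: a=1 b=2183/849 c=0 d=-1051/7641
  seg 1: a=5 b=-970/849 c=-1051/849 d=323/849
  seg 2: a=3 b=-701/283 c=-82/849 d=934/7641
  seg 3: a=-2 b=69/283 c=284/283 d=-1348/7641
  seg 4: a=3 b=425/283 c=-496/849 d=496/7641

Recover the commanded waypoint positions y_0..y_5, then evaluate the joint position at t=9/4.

y_0=1 y_1=5 y_2=3 y_3=-2 y_4=3 y_5=4
S(9/4) = 94519/18112

y_0 = S_0(0) = a_0 = 1
y_1 = S_1(0) = a_1 = 5
y_2 = S_2(0) = a_2 = 3
y_3 = S_3(0) = a_3 = -2
y_4 = S_4(0) = a_4 = 3
y_5 = S_4(3) = 4
t_q=9/4 is in segment 0 (τ=9/4); S_0(τ)=94519/18112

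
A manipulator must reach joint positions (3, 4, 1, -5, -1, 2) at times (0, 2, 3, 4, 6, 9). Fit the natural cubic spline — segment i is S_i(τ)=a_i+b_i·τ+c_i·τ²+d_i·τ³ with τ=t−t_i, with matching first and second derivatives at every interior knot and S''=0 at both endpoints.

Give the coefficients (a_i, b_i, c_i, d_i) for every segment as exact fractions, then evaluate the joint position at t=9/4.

Δ: Δ0=1/2, Δ1=-3, Δ2=-6, Δ3=2, Δ4=1
row 1: diag=6, rhs=-21; c'=1/6, d'=-7/2
row 2: denom=4−1·1/6=23/6; d'=(-18−1·-7/2)/(23/6)=-87/23
row 3: denom=6−1·6/23=132/23; d'=(48−1·-87/23)/(132/23)=397/44
row 4: denom=10−2·23/66=307/33; d'=(-6−2·397/44)/(307/33)=-1587/614
back: M4=-1587/614
back: M3=397/44−23/66·-1587/614=6093/614
back: M2=-87/23−6/23·6093/614=-1956/307
back: M1=-7/2−1/6·-1956/307=-1497/614
M: M0=0, M1=-1497/614, M2=-1956/307, M3=6093/614, M4=-1587/614, M5=0
seg 0: a=3, c=M0/2=0, d=(M1−M0)/(6·2)=-499/2456, b=Δ0−h0·(2M0+M1)/6=403/307
seg 1: a=4, c=M1/2=-1497/1228, d=(M2−M1)/(6·1)=-805/1228, b=Δ1−h1·(2M1+M2)/6=-691/614
seg 2: a=1, c=M2/2=-978/307, d=(M3−M2)/(6·1)=3335/1228, b=Δ2−h2·(2M2+M3)/6=-6791/1228
seg 3: a=-5, c=M3/2=6093/1228, d=(M4−M3)/(6·2)=-320/307, b=Δ3−h3·(2M3+M4)/6=-2305/614
seg 4: a=-1, c=M4/2=-1587/1228, d=(M5−M4)/(6·3)=529/3684, b=Δ4−h4·(2M4+M5)/6=2201/614
t_q=9/4 → seg 1, τ=1/4; S=4+-691/614·τ+-1497/1228·τ²+-805/1228·τ³=285463/78592

  seg 0: a=3 b=403/307 c=0 d=-499/2456
  seg 1: a=4 b=-691/614 c=-1497/1228 d=-805/1228
  seg 2: a=1 b=-6791/1228 c=-978/307 d=3335/1228
  seg 3: a=-5 b=-2305/614 c=6093/1228 d=-320/307
  seg 4: a=-1 b=2201/614 c=-1587/1228 d=529/3684
S(9/4) = 285463/78592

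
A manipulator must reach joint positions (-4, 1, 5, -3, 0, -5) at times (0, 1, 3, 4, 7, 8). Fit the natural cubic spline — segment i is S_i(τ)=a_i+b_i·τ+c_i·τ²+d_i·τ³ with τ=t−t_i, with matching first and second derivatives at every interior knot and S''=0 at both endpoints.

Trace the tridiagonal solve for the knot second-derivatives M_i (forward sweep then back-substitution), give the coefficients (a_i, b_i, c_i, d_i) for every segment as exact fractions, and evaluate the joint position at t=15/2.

Δ: Δ0=5, Δ1=2, Δ2=-8, Δ3=1, Δ4=-5
row 1: diag=6, rhs=-18; c'=1/3, d'=-3
row 2: denom=6−2·1/3=16/3; d'=(-60−2·-3)/(16/3)=-81/8
row 3: denom=8−1·3/16=125/16; d'=(54−1·-81/8)/(125/16)=1026/125
row 4: denom=8−3·48/125=856/125; d'=(-36−3·1026/125)/(856/125)=-3789/428
back: M4=-3789/428
back: M3=1026/125−48/125·-3789/428=1242/107
back: M2=-81/8−3/16·1242/107=-5265/428
back: M1=-3−1/3·-5265/428=471/428
M: M0=0, M1=471/428, M2=-5265/428, M3=1242/107, M4=-3789/428, M5=0
seg 0: a=-4, c=M0/2=0, d=(M1−M0)/(6·1)=157/856, b=Δ0−h0·(2M0+M1)/6=4123/856
seg 1: a=1, c=M1/2=471/856, d=(M2−M1)/(6·2)=-239/214, b=Δ1−h1·(2M1+M2)/6=2297/428
seg 2: a=5, c=M2/2=-5265/856, d=(M3−M2)/(6·1)=3411/856, b=Δ2−h2·(2M2+M3)/6=-2497/428
seg 3: a=-3, c=M3/2=621/107, d=(M4−M3)/(6·3)=-973/856, b=Δ3−h3·(2M3+M4)/6=-5291/856
seg 4: a=0, c=M4/2=-3789/856, d=(M5−M4)/(6·1)=1263/856, b=Δ4−h4·(2M4+M5)/6=-877/428
t_q=15/2 → seg 4, τ=1/2; S=0+-877/428·τ+-3789/856·τ²+1263/856·τ³=-13331/6848

  seg 0: a=-4 b=4123/856 c=0 d=157/856
  seg 1: a=1 b=2297/428 c=471/856 d=-239/214
  seg 2: a=5 b=-2497/428 c=-5265/856 d=3411/856
  seg 3: a=-3 b=-5291/856 c=621/107 d=-973/856
  seg 4: a=0 b=-877/428 c=-3789/856 d=1263/856
S(15/2) = -13331/6848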